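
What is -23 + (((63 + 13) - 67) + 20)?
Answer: 6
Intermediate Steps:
-23 + (((63 + 13) - 67) + 20) = -23 + ((76 - 67) + 20) = -23 + (9 + 20) = -23 + 29 = 6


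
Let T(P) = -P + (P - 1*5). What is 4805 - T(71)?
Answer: 4810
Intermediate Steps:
T(P) = -5 (T(P) = -P + (P - 5) = -P + (-5 + P) = -5)
4805 - T(71) = 4805 - 1*(-5) = 4805 + 5 = 4810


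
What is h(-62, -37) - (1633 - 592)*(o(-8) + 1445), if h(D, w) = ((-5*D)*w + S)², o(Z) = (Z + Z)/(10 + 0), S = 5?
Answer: 649718228/5 ≈ 1.2994e+8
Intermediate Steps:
o(Z) = Z/5 (o(Z) = (2*Z)/10 = (2*Z)*(⅒) = Z/5)
h(D, w) = (5 - 5*D*w)² (h(D, w) = ((-5*D)*w + 5)² = (-5*D*w + 5)² = (5 - 5*D*w)²)
h(-62, -37) - (1633 - 592)*(o(-8) + 1445) = 25*(-1 - 62*(-37))² - (1633 - 592)*((⅕)*(-8) + 1445) = 25*(-1 + 2294)² - 1041*(-8/5 + 1445) = 25*2293² - 1041*7217/5 = 25*5257849 - 1*7512897/5 = 131446225 - 7512897/5 = 649718228/5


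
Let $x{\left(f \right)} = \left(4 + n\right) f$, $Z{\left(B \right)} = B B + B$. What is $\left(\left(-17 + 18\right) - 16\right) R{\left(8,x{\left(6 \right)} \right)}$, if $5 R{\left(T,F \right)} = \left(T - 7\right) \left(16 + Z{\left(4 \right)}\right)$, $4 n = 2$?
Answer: $-108$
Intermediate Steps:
$n = \frac{1}{2}$ ($n = \frac{1}{4} \cdot 2 = \frac{1}{2} \approx 0.5$)
$Z{\left(B \right)} = B + B^{2}$ ($Z{\left(B \right)} = B^{2} + B = B + B^{2}$)
$x{\left(f \right)} = \frac{9 f}{2}$ ($x{\left(f \right)} = \left(4 + \frac{1}{2}\right) f = \frac{9 f}{2}$)
$R{\left(T,F \right)} = - \frac{252}{5} + \frac{36 T}{5}$ ($R{\left(T,F \right)} = \frac{\left(T - 7\right) \left(16 + 4 \left(1 + 4\right)\right)}{5} = \frac{\left(-7 + T\right) \left(16 + 4 \cdot 5\right)}{5} = \frac{\left(-7 + T\right) \left(16 + 20\right)}{5} = \frac{\left(-7 + T\right) 36}{5} = \frac{-252 + 36 T}{5} = - \frac{252}{5} + \frac{36 T}{5}$)
$\left(\left(-17 + 18\right) - 16\right) R{\left(8,x{\left(6 \right)} \right)} = \left(\left(-17 + 18\right) - 16\right) \left(- \frac{252}{5} + \frac{36}{5} \cdot 8\right) = \left(1 - 16\right) \left(- \frac{252}{5} + \frac{288}{5}\right) = \left(-15\right) \frac{36}{5} = -108$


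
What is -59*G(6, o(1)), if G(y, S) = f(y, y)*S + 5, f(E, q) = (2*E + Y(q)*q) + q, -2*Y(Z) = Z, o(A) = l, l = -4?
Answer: -295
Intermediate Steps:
o(A) = -4
Y(Z) = -Z/2
f(E, q) = q + 2*E - q**2/2 (f(E, q) = (2*E + (-q/2)*q) + q = (2*E - q**2/2) + q = q + 2*E - q**2/2)
G(y, S) = 5 + S*(3*y - y**2/2) (G(y, S) = (y + 2*y - y**2/2)*S + 5 = (3*y - y**2/2)*S + 5 = S*(3*y - y**2/2) + 5 = 5 + S*(3*y - y**2/2))
-59*G(6, o(1)) = -59*(5 + (1/2)*(-4)*6*(6 - 1*6)) = -59*(5 + (1/2)*(-4)*6*(6 - 6)) = -59*(5 + (1/2)*(-4)*6*0) = -59*(5 + 0) = -59*5 = -295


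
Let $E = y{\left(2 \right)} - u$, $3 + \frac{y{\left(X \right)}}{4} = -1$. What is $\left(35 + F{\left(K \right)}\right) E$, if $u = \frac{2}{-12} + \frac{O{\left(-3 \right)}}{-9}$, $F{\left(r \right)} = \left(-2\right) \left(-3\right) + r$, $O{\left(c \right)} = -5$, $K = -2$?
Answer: $- \frac{3835}{6} \approx -639.17$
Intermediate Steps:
$y{\left(X \right)} = -16$ ($y{\left(X \right)} = -12 + 4 \left(-1\right) = -12 - 4 = -16$)
$F{\left(r \right)} = 6 + r$
$u = \frac{7}{18}$ ($u = \frac{2}{-12} - \frac{5}{-9} = 2 \left(- \frac{1}{12}\right) - - \frac{5}{9} = - \frac{1}{6} + \frac{5}{9} = \frac{7}{18} \approx 0.38889$)
$E = - \frac{295}{18}$ ($E = -16 - \frac{7}{18} = - \frac{295}{18} \approx -16.389$)
$\left(35 + F{\left(K \right)}\right) E = \left(35 + \left(6 - 2\right)\right) \left(- \frac{295}{18}\right) = \left(35 + 4\right) \left(- \frac{295}{18}\right) = 39 \left(- \frac{295}{18}\right) = - \frac{3835}{6}$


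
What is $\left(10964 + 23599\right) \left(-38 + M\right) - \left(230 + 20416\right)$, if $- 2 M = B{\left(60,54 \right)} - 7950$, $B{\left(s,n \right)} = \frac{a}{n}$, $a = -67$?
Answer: $\frac{4898711767}{36} \approx 1.3608 \cdot 10^{8}$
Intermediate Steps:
$B{\left(s,n \right)} = - \frac{67}{n}$
$M = \frac{429367}{108}$ ($M = - \frac{- \frac{67}{54} - 7950}{2} = \left(- \frac{1}{2}\right) \left(- \frac{429367}{54}\right) = \frac{429367}{108} \approx 3975.6$)
$\left(10964 + 23599\right) \left(-38 + M\right) - \left(230 + 20416\right) = \left(10964 + 23599\right) \left(-38 + \frac{429367}{108}\right) - \left(230 + 20416\right) = 34563 \cdot \frac{425263}{108} - 20646 = \frac{4899455023}{36} - 20646 = \frac{4898711767}{36}$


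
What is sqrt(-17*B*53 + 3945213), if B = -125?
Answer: sqrt(4057838) ≈ 2014.4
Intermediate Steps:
sqrt(-17*B*53 + 3945213) = sqrt(-17*(-125)*53 + 3945213) = sqrt(2125*53 + 3945213) = sqrt(112625 + 3945213) = sqrt(4057838)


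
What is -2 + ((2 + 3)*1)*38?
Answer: 188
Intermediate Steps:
-2 + ((2 + 3)*1)*38 = -2 + (5*1)*38 = -2 + 5*38 = -2 + 190 = 188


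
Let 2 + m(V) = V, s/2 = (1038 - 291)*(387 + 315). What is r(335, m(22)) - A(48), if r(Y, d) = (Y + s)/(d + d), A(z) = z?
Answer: 1047203/40 ≈ 26180.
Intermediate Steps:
s = 1048788 (s = 2*((1038 - 291)*(387 + 315)) = 2*(747*702) = 2*524394 = 1048788)
m(V) = -2 + V
r(Y, d) = (1048788 + Y)/(2*d) (r(Y, d) = (Y + 1048788)/(d + d) = (1048788 + Y)/((2*d)) = (1048788 + Y)*(1/(2*d)) = (1048788 + Y)/(2*d))
r(335, m(22)) - A(48) = (1048788 + 335)/(2*(-2 + 22)) - 1*48 = (½)*1049123/20 - 48 = (½)*(1/20)*1049123 - 48 = 1049123/40 - 48 = 1047203/40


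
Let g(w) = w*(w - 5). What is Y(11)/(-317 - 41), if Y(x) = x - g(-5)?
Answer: 39/358 ≈ 0.10894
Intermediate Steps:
g(w) = w*(-5 + w)
Y(x) = -50 + x (Y(x) = x - (-5)*(-5 - 5) = x - (-5)*(-10) = x - 1*50 = x - 50 = -50 + x)
Y(11)/(-317 - 41) = (-50 + 11)/(-317 - 41) = -39/(-358) = -1/358*(-39) = 39/358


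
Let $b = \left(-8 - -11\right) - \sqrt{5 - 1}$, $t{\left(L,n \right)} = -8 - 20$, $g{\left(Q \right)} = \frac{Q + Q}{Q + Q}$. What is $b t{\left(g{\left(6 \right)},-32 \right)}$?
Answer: $-28$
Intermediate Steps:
$g{\left(Q \right)} = 1$ ($g{\left(Q \right)} = \frac{2 Q}{2 Q} = 2 Q \frac{1}{2 Q} = 1$)
$t{\left(L,n \right)} = -28$ ($t{\left(L,n \right)} = -8 - 20 = -28$)
$b = 1$ ($b = \left(-8 + 11\right) - \sqrt{4} = 3 - 2 = 1$)
$b t{\left(g{\left(6 \right)},-32 \right)} = 1 \left(-28\right) = -28$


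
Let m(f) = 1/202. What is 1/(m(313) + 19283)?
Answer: 202/3895167 ≈ 5.1859e-5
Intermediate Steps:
m(f) = 1/202
1/(m(313) + 19283) = 1/(1/202 + 19283) = 1/(3895167/202) = 202/3895167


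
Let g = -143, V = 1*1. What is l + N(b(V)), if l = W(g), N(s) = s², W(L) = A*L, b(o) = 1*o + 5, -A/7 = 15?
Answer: 15051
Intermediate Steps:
A = -105 (A = -7*15 = -105)
V = 1
b(o) = 5 + o (b(o) = o + 5 = 5 + o)
W(L) = -105*L
l = 15015 (l = -105*(-143) = 15015)
l + N(b(V)) = 15015 + (5 + 1)² = 15015 + 6² = 15015 + 36 = 15051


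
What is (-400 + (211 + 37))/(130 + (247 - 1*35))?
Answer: -4/9 ≈ -0.44444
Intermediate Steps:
(-400 + (211 + 37))/(130 + (247 - 1*35)) = (-400 + 248)/(130 + (247 - 35)) = -152/(130 + 212) = -152/342 = -152*1/342 = -4/9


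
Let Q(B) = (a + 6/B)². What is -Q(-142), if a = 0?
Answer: -9/5041 ≈ -0.0017854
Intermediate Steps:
Q(B) = 36/B² (Q(B) = (0 + 6/B)² = (6/B)² = 36/B²)
-Q(-142) = -36/(-142)² = -36/20164 = -1*9/5041 = -9/5041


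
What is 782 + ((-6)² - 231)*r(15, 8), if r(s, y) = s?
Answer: -2143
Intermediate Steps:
782 + ((-6)² - 231)*r(15, 8) = 782 + ((-6)² - 231)*15 = 782 + (36 - 231)*15 = 782 - 195*15 = 782 - 2925 = -2143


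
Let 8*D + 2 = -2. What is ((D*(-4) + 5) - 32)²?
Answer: 625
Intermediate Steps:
D = -½ (D = -¼ + (⅛)*(-2) = -¼ - ¼ = -½ ≈ -0.50000)
((D*(-4) + 5) - 32)² = ((-½*(-4) + 5) - 32)² = ((2 + 5) - 32)² = (7 - 32)² = (-25)² = 625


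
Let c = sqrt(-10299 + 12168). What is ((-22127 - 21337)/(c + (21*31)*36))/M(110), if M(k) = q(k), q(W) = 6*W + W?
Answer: -24252912/10069477495 + 7244*sqrt(1869)/70486342465 ≈ -0.0024041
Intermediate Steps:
c = sqrt(1869) ≈ 43.232
q(W) = 7*W
M(k) = 7*k
((-22127 - 21337)/(c + (21*31)*36))/M(110) = ((-22127 - 21337)/(sqrt(1869) + (21*31)*36))/((7*110)) = -43464/(sqrt(1869) + 651*36)/770 = -43464/(sqrt(1869) + 23436)*(1/770) = -43464/(23436 + sqrt(1869))*(1/770) = -21732/(385*(23436 + sqrt(1869)))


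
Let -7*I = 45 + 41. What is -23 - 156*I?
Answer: 13255/7 ≈ 1893.6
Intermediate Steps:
I = -86/7 (I = -(45 + 41)/7 = -⅐*86 = -86/7 ≈ -12.286)
-23 - 156*I = -23 - 156*(-86/7) = -23 + 13416/7 = 13255/7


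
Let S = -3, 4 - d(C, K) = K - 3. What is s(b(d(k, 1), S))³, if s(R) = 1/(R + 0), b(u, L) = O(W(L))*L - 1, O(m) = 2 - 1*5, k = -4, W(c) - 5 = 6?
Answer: 1/512 ≈ 0.0019531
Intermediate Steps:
W(c) = 11 (W(c) = 5 + 6 = 11)
d(C, K) = 7 - K (d(C, K) = 4 - (K - 3) = 4 - (-3 + K) = 4 + (3 - K) = 7 - K)
O(m) = -3 (O(m) = 2 - 5 = -3)
b(u, L) = -1 - 3*L (b(u, L) = -3*L - 1 = -1 - 3*L)
s(R) = 1/R
s(b(d(k, 1), S))³ = (1/(-1 - 3*(-3)))³ = (1/(-1 + 9))³ = (1/8)³ = (⅛)³ = 1/512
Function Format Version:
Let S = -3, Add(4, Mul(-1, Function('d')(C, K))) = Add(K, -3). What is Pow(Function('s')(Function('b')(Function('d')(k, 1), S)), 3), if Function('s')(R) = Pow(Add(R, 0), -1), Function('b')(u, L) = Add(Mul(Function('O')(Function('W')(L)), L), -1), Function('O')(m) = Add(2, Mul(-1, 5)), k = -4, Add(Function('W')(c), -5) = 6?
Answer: Rational(1, 512) ≈ 0.0019531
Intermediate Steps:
Function('W')(c) = 11 (Function('W')(c) = Add(5, 6) = 11)
Function('d')(C, K) = Add(7, Mul(-1, K)) (Function('d')(C, K) = Add(4, Mul(-1, Add(K, -3))) = Add(4, Mul(-1, Add(-3, K))) = Add(4, Add(3, Mul(-1, K))) = Add(7, Mul(-1, K)))
Function('O')(m) = -3 (Function('O')(m) = Add(2, -5) = -3)
Function('b')(u, L) = Add(-1, Mul(-3, L)) (Function('b')(u, L) = Add(Mul(-3, L), -1) = Add(-1, Mul(-3, L)))
Function('s')(R) = Pow(R, -1)
Pow(Function('s')(Function('b')(Function('d')(k, 1), S)), 3) = Pow(Pow(Add(-1, Mul(-3, -3)), -1), 3) = Pow(Pow(Add(-1, 9), -1), 3) = Pow(Pow(8, -1), 3) = Pow(Rational(1, 8), 3) = Rational(1, 512)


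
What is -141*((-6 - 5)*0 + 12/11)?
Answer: -1692/11 ≈ -153.82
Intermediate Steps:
-141*((-6 - 5)*0 + 12/11) = -141*(-11*0 + 12*(1/11)) = -141*(0 + 12/11) = -141*12/11 = -1692/11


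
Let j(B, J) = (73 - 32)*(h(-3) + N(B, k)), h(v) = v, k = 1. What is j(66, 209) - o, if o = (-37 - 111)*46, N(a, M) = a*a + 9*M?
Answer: 185650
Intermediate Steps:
N(a, M) = a² + 9*M
o = -6808 (o = -148*46 = -6808)
j(B, J) = 246 + 41*B² (j(B, J) = (73 - 32)*(-3 + (B² + 9*1)) = 41*(-3 + (B² + 9)) = 41*(-3 + (9 + B²)) = 41*(6 + B²) = 246 + 41*B²)
j(66, 209) - o = (246 + 41*66²) - 1*(-6808) = (246 + 41*4356) + 6808 = (246 + 178596) + 6808 = 178842 + 6808 = 185650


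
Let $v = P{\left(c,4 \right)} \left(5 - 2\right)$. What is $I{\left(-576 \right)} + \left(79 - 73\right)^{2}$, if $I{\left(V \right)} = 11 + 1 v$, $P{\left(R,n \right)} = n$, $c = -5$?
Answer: $59$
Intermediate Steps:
$v = 12$ ($v = 4 \left(5 - 2\right) = 4 \cdot 3 = 12$)
$I{\left(V \right)} = 23$ ($I{\left(V \right)} = 11 + 1 \cdot 12 = 11 + 12 = 23$)
$I{\left(-576 \right)} + \left(79 - 73\right)^{2} = 23 + \left(79 - 73\right)^{2} = 23 + 6^{2} = 23 + 36 = 59$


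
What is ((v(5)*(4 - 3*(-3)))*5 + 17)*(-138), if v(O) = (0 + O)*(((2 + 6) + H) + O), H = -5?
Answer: -361146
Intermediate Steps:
v(O) = O*(3 + O) (v(O) = (0 + O)*(((2 + 6) - 5) + O) = O*((8 - 5) + O) = O*(3 + O))
((v(5)*(4 - 3*(-3)))*5 + 17)*(-138) = (((5*(3 + 5))*(4 - 3*(-3)))*5 + 17)*(-138) = (((5*8)*(4 + 9))*5 + 17)*(-138) = ((40*13)*5 + 17)*(-138) = (520*5 + 17)*(-138) = (2600 + 17)*(-138) = 2617*(-138) = -361146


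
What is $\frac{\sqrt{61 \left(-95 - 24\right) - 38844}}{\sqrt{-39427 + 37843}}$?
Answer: $\frac{\sqrt{507133}}{132} \approx 5.3949$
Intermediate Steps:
$\frac{\sqrt{61 \left(-95 - 24\right) - 38844}}{\sqrt{-39427 + 37843}} = \frac{\sqrt{61 \left(-119\right) - 38844}}{\sqrt{-1584}} = \frac{\sqrt{-7259 - 38844}}{12 i \sqrt{11}} = \sqrt{-46103} \left(- \frac{i \sqrt{11}}{132}\right) = i \sqrt{46103} \left(- \frac{i \sqrt{11}}{132}\right) = \frac{\sqrt{507133}}{132}$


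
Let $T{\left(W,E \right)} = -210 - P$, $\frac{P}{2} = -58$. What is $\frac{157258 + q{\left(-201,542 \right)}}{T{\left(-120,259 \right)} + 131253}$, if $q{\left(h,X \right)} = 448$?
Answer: $\frac{157706}{131159} \approx 1.2024$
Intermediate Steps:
$P = -116$ ($P = 2 \left(-58\right) = -116$)
$T{\left(W,E \right)} = -94$ ($T{\left(W,E \right)} = -210 - -116 = -210 + 116 = -94$)
$\frac{157258 + q{\left(-201,542 \right)}}{T{\left(-120,259 \right)} + 131253} = \frac{157258 + 448}{-94 + 131253} = \frac{157706}{131159}$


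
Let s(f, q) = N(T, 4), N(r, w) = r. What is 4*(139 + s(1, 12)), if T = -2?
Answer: 548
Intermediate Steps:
s(f, q) = -2
4*(139 + s(1, 12)) = 4*(139 - 2) = 4*137 = 548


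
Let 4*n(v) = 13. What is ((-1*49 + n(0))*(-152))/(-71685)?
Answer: -2318/23895 ≈ -0.097008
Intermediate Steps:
n(v) = 13/4 (n(v) = (¼)*13 = 13/4)
((-1*49 + n(0))*(-152))/(-71685) = ((-1*49 + 13/4)*(-152))/(-71685) = ((-49 + 13/4)*(-152))*(-1/71685) = -183/4*(-152)*(-1/71685) = 6954*(-1/71685) = -2318/23895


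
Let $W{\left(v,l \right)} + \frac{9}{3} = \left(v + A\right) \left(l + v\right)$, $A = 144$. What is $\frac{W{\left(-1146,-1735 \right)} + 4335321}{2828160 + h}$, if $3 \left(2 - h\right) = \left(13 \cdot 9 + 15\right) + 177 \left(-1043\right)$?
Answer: $\frac{1444416}{577931} \approx 2.4993$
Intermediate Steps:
$W{\left(v,l \right)} = -3 + \left(144 + v\right) \left(l + v\right)$ ($W{\left(v,l \right)} = -3 + \left(v + 144\right) \left(l + v\right) = -3 + \left(144 + v\right) \left(l + v\right)$)
$h = 61495$ ($h = 2 - \frac{\left(13 \cdot 9 + 15\right) + 177 \left(-1043\right)}{3} = 2 - \frac{\left(117 + 15\right) - 184611}{3} = 2 - \frac{132 - 184611}{3} = 2 - -61493 = 2 + 61493 = 61495$)
$\frac{W{\left(-1146,-1735 \right)} + 4335321}{2828160 + h} = \frac{\left(-3 + \left(-1146\right)^{2} + 144 \left(-1735\right) + 144 \left(-1146\right) - -1988310\right) + 4335321}{2828160 + 61495} = \frac{\left(-3 + 1313316 - 249840 - 165024 + 1988310\right) + 4335321}{2889655} = \left(2886759 + 4335321\right) \frac{1}{2889655} = 7222080 \cdot \frac{1}{2889655} = \frac{1444416}{577931}$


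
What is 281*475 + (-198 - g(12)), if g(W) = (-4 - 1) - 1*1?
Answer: 133283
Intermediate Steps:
g(W) = -6 (g(W) = -5 - 1 = -6)
281*475 + (-198 - g(12)) = 281*475 + (-198 - 1*(-6)) = 133475 + (-198 + 6) = 133475 - 192 = 133283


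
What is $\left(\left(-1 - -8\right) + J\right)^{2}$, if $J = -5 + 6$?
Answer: $64$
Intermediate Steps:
$J = 1$
$\left(\left(-1 - -8\right) + J\right)^{2} = \left(\left(-1 - -8\right) + 1\right)^{2} = \left(\left(-1 + 8\right) + 1\right)^{2} = \left(7 + 1\right)^{2} = 8^{2} = 64$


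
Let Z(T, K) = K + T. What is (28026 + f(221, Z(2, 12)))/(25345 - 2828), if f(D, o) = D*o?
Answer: 31120/22517 ≈ 1.3821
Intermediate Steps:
(28026 + f(221, Z(2, 12)))/(25345 - 2828) = (28026 + 221*(12 + 2))/(25345 - 2828) = (28026 + 221*14)/22517 = (28026 + 3094)*(1/22517) = 31120*(1/22517) = 31120/22517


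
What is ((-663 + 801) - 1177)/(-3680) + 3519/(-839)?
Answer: -12078199/3087520 ≈ -3.9119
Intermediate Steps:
((-663 + 801) - 1177)/(-3680) + 3519/(-839) = (138 - 1177)*(-1/3680) + 3519*(-1/839) = -1039*(-1/3680) - 3519/839 = 1039/3680 - 3519/839 = -12078199/3087520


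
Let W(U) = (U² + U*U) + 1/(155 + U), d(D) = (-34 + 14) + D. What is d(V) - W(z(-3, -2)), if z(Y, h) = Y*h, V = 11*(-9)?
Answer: -30752/161 ≈ -191.01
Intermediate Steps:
V = -99
d(D) = -20 + D
W(U) = 1/(155 + U) + 2*U² (W(U) = (U² + U²) + 1/(155 + U) = 2*U² + 1/(155 + U) = 1/(155 + U) + 2*U²)
d(V) - W(z(-3, -2)) = (-20 - 99) - (1 + 2*(-3*(-2))³ + 310*(-3*(-2))²)/(155 - 3*(-2)) = -119 - (1 + 2*6³ + 310*6²)/(155 + 6) = -119 - (1 + 2*216 + 310*36)/161 = -119 - (1 + 432 + 11160)/161 = -119 - 11593/161 = -30752/161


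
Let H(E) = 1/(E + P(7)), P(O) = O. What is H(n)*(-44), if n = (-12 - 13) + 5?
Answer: 44/13 ≈ 3.3846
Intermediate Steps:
n = -20 (n = -25 + 5 = -20)
H(E) = 1/(7 + E) (H(E) = 1/(E + 7) = 1/(7 + E))
H(n)*(-44) = -44/(7 - 20) = -44/(-13) = -1/13*(-44) = 44/13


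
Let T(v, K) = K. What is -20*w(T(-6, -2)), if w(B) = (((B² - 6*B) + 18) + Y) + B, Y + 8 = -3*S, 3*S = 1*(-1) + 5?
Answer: -400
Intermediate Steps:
S = 4/3 (S = (1*(-1) + 5)/3 = (-1 + 5)/3 = (⅓)*4 = 4/3 ≈ 1.3333)
Y = -12 (Y = -8 - 3*4/3 = -8 - 4 = -12)
w(B) = 6 + B² - 5*B (w(B) = (((B² - 6*B) + 18) - 12) + B = ((18 + B² - 6*B) - 12) + B = (6 + B² - 6*B) + B = 6 + B² - 5*B)
-20*w(T(-6, -2)) = -20*(6 + (-2)² - 5*(-2)) = -20*(6 + 4 + 10) = -20*20 = -400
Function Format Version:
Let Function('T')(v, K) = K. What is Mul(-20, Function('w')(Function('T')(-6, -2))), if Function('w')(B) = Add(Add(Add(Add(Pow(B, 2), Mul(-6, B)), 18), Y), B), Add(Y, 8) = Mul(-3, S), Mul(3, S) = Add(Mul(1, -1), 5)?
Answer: -400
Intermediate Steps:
S = Rational(4, 3) (S = Mul(Rational(1, 3), Add(Mul(1, -1), 5)) = Mul(Rational(1, 3), Add(-1, 5)) = Mul(Rational(1, 3), 4) = Rational(4, 3) ≈ 1.3333)
Y = -12 (Y = Add(-8, Mul(-3, Rational(4, 3))) = Add(-8, -4) = -12)
Function('w')(B) = Add(6, Pow(B, 2), Mul(-5, B)) (Function('w')(B) = Add(Add(Add(Add(Pow(B, 2), Mul(-6, B)), 18), -12), B) = Add(Add(Add(18, Pow(B, 2), Mul(-6, B)), -12), B) = Add(Add(6, Pow(B, 2), Mul(-6, B)), B) = Add(6, Pow(B, 2), Mul(-5, B)))
Mul(-20, Function('w')(Function('T')(-6, -2))) = Mul(-20, Add(6, Pow(-2, 2), Mul(-5, -2))) = Mul(-20, Add(6, 4, 10)) = Mul(-20, 20) = -400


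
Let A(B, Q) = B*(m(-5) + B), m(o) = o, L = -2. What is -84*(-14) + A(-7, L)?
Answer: 1260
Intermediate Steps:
A(B, Q) = B*(-5 + B)
-84*(-14) + A(-7, L) = -84*(-14) - 7*(-5 - 7) = 1176 - 7*(-12) = 1176 + 84 = 1260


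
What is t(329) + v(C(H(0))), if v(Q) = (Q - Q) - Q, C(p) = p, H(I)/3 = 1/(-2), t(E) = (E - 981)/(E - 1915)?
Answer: 3031/1586 ≈ 1.9111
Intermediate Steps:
t(E) = (-981 + E)/(-1915 + E)
H(I) = -3/2 (H(I) = 3/(-2) = 3*(-1/2) = -3/2)
v(Q) = -Q (v(Q) = 0 - Q = -Q)
t(329) + v(C(H(0))) = (-981 + 329)/(-1915 + 329) - 1*(-3/2) = -652/(-1586) + 3/2 = -1/1586*(-652) + 3/2 = 326/793 + 3/2 = 3031/1586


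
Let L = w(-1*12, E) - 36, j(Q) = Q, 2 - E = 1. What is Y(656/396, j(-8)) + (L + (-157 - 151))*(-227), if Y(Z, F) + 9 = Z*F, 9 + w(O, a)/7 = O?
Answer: 11032040/99 ≈ 1.1143e+5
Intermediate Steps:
E = 1 (E = 2 - 1*1 = 2 - 1 = 1)
w(O, a) = -63 + 7*O
L = -183 (L = (-63 + 7*(-1*12)) - 36 = (-63 + 7*(-12)) - 36 = (-63 - 84) - 36 = -147 - 36 = -183)
Y(Z, F) = -9 + F*Z (Y(Z, F) = -9 + Z*F = -9 + F*Z)
Y(656/396, j(-8)) + (L + (-157 - 151))*(-227) = (-9 - 5248/396) + (-183 + (-157 - 151))*(-227) = (-9 - 5248/396) + (-183 - 308)*(-227) = (-9 - 8*164/99) - 491*(-227) = (-9 - 1312/99) + 111457 = -2203/99 + 111457 = 11032040/99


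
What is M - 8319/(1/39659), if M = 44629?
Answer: -329878592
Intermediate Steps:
M - 8319/(1/39659) = 44629 - 8319/(1/39659) = 44629 - 8319/1/39659 = 44629 - 8319*39659 = 44629 - 329923221 = -329878592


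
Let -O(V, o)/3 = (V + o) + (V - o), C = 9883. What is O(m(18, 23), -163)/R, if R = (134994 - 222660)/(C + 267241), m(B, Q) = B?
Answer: 4988232/14611 ≈ 341.40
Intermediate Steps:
O(V, o) = -6*V (O(V, o) = -3*((V + o) + (V - o)) = -6*V)
R = -43833/138562 (R = (134994 - 222660)/(9883 + 267241) = -87666/277124 = -87666*1/277124 = -43833/138562 ≈ -0.31634)
O(m(18, 23), -163)/R = (-6*18)/(-43833/138562) = -108*(-138562/43833) = 4988232/14611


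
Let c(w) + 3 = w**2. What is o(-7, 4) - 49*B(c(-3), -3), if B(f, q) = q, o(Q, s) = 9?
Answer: 156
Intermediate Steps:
c(w) = -3 + w**2
o(-7, 4) - 49*B(c(-3), -3) = 9 - 49*(-3) = 9 + 147 = 156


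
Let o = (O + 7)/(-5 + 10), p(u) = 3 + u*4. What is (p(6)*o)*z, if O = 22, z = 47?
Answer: 36801/5 ≈ 7360.2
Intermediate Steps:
p(u) = 3 + 4*u
o = 29/5 (o = (22 + 7)/(-5 + 10) = 29/5 ≈ 5.8000)
(p(6)*o)*z = ((3 + 4*6)*(29/5))*47 = ((3 + 24)*(29/5))*47 = (27*(29/5))*47 = (783/5)*47 = 36801/5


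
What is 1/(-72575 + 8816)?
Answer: -1/63759 ≈ -1.5684e-5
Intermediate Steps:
1/(-72575 + 8816) = 1/(-63759) = -1/63759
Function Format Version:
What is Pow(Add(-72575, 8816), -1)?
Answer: Rational(-1, 63759) ≈ -1.5684e-5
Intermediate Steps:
Pow(Add(-72575, 8816), -1) = Pow(-63759, -1) = Rational(-1, 63759)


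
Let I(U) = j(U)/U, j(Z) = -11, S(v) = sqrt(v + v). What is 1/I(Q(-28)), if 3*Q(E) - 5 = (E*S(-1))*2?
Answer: -5/33 + 56*I*sqrt(2)/33 ≈ -0.15152 + 2.3999*I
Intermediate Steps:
S(v) = sqrt(2)*sqrt(v) (S(v) = sqrt(2*v) = sqrt(2)*sqrt(v))
Q(E) = 5/3 + 2*I*E*sqrt(2)/3 (Q(E) = 5/3 + ((E*(sqrt(2)*sqrt(-1)))*2)/3 = 5/3 + ((E*(sqrt(2)*I))*2)/3 = 5/3 + ((E*(I*sqrt(2)))*2)/3 = 5/3 + ((I*E*sqrt(2))*2)/3 = 5/3 + (2*I*E*sqrt(2))/3 = 5/3 + 2*I*E*sqrt(2)/3)
I(U) = -11/U
1/I(Q(-28)) = 1/(-11/(5/3 + (2/3)*I*(-28)*sqrt(2))) = 1/(-11/(5/3 - 56*I*sqrt(2)/3)) = -5/33 + 56*I*sqrt(2)/33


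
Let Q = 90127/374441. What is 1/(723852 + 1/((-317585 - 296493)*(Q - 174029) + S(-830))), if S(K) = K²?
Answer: 40015731340080536/28965467161979976519113 ≈ 1.3815e-6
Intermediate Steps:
Q = 90127/374441 (Q = 90127*(1/374441) = 90127/374441 ≈ 0.24070)
1/(723852 + 1/((-317585 - 296493)*(Q - 174029) + S(-830))) = 1/(723852 + 1/((-317585 - 296493)*(90127/374441 - 174029) + (-830)²)) = 1/(723852 + 1/(-614078*(-65163502662/374441) + 688900)) = 1/(723852 + 1/(40015473387675636/374441 + 688900)) = 1/(723852 + 1/(40015731340080536/374441)) = 1/(723852 + 374441/40015731340080536) = 1/(28965467161979976519113/40015731340080536) = 40015731340080536/28965467161979976519113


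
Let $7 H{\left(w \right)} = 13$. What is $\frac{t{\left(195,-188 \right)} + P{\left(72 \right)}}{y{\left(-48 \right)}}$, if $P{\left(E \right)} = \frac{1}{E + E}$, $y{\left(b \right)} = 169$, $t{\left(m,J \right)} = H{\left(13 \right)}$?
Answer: $\frac{1879}{170352} \approx 0.01103$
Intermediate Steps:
$H{\left(w \right)} = \frac{13}{7}$ ($H{\left(w \right)} = \frac{1}{7} \cdot 13 = \frac{13}{7}$)
$t{\left(m,J \right)} = \frac{13}{7}$
$P{\left(E \right)} = \frac{1}{2 E}$
$\frac{t{\left(195,-188 \right)} + P{\left(72 \right)}}{y{\left(-48 \right)}} = \frac{\frac{13}{7} + \frac{1}{2 \cdot 72}}{169} = \left(\frac{13}{7} + \frac{1}{2} \cdot \frac{1}{72}\right) \frac{1}{169} = \left(\frac{13}{7} + \frac{1}{144}\right) \frac{1}{169} = \frac{1879}{1008} \cdot \frac{1}{169} = \frac{1879}{170352}$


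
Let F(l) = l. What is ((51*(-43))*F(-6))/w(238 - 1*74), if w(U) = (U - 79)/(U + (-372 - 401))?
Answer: -471366/5 ≈ -94273.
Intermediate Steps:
w(U) = (-79 + U)/(-773 + U) (w(U) = (-79 + U)/(U - 773) = (-79 + U)/(-773 + U))
((51*(-43))*F(-6))/w(238 - 1*74) = ((51*(-43))*(-6))/(((-79 + (238 - 1*74))/(-773 + (238 - 1*74)))) = (-2193*(-6))/(((-79 + (238 - 74))/(-773 + (238 - 74)))) = 13158/(((-79 + 164)/(-773 + 164))) = 13158/((85/(-609))) = 13158/((-1/609*85)) = 13158/(-85/609) = 13158*(-609/85) = -471366/5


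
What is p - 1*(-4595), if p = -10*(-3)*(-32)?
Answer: 3635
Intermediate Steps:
p = -960 (p = 30*(-32) = -960)
p - 1*(-4595) = -960 - 1*(-4595) = -960 + 4595 = 3635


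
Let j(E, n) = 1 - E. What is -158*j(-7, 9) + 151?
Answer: -1113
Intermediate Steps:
-158*j(-7, 9) + 151 = -158*(1 - 1*(-7)) + 151 = -158*(1 + 7) + 151 = -158*8 + 151 = -1264 + 151 = -1113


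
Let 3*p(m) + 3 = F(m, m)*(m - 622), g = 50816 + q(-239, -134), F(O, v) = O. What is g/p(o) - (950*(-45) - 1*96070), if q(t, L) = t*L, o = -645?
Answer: 18907603061/136202 ≈ 1.3882e+5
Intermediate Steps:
q(t, L) = L*t
g = 82842 (g = 50816 - 134*(-239) = 50816 + 32026 = 82842)
p(m) = -1 + m*(-622 + m)/3 (p(m) = -1 + (m*(m - 622))/3 = -1 + (m*(-622 + m))/3 = -1 + m*(-622 + m)/3)
g/p(o) - (950*(-45) - 1*96070) = 82842/(-1 - 622/3*(-645) + (1/3)*(-645)**2) - (950*(-45) - 1*96070) = 82842/(-1 + 133730 + (1/3)*416025) - (-42750 - 96070) = 82842/(-1 + 133730 + 138675) - 1*(-138820) = 82842/272404 + 138820 = 82842*(1/272404) + 138820 = 41421/136202 + 138820 = 18907603061/136202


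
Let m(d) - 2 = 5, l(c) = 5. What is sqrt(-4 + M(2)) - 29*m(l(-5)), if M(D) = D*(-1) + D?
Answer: -203 + 2*I ≈ -203.0 + 2.0*I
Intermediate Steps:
M(D) = 0 (M(D) = -D + D = 0)
m(d) = 7 (m(d) = 2 + 5 = 7)
sqrt(-4 + M(2)) - 29*m(l(-5)) = sqrt(-4 + 0) - 29*7 = sqrt(-4) - 203 = 2*I - 203 = -203 + 2*I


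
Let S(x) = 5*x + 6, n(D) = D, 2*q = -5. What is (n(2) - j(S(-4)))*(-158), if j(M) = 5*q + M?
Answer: -4503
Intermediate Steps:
q = -5/2 (q = (½)*(-5) = -5/2 ≈ -2.5000)
S(x) = 6 + 5*x
j(M) = -25/2 + M (j(M) = 5*(-5/2) + M = -25/2 + M)
(n(2) - j(S(-4)))*(-158) = (2 - (-25/2 + (6 + 5*(-4))))*(-158) = (2 - (-25/2 + (6 - 20)))*(-158) = (2 - (-25/2 - 14))*(-158) = (2 - 1*(-53/2))*(-158) = (2 + 53/2)*(-158) = (57/2)*(-158) = -4503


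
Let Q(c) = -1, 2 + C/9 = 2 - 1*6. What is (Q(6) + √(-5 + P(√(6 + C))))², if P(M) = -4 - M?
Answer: (1 - √(-9 - 4*I*√3))² ≈ -10.172 - 0.54732*I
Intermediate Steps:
C = -54 (C = -18 + 9*(2 - 1*6) = -18 + 9*(2 - 6) = -18 + 9*(-4) = -18 - 36 = -54)
(Q(6) + √(-5 + P(√(6 + C))))² = (-1 + √(-5 + (-4 - √(6 - 54))))² = (-1 + √(-5 + (-4 - √(-48))))² = (-1 + √(-5 + (-4 - 4*I*√3)))² = (-1 + √(-9 - 4*I*√3))²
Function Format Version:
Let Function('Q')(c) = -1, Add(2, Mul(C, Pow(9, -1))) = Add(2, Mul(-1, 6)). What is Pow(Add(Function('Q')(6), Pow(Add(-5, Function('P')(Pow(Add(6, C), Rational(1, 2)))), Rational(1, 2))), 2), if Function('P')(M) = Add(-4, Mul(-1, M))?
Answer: Pow(Add(1, Mul(-1, Pow(Add(-9, Mul(-4, I, Pow(3, Rational(1, 2)))), Rational(1, 2)))), 2) ≈ Add(-10.172, Mul(-0.54732, I))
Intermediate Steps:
C = -54 (C = Add(-18, Mul(9, Add(2, Mul(-1, 6)))) = Add(-18, Mul(9, Add(2, -6))) = Add(-18, Mul(9, -4)) = Add(-18, -36) = -54)
Pow(Add(Function('Q')(6), Pow(Add(-5, Function('P')(Pow(Add(6, C), Rational(1, 2)))), Rational(1, 2))), 2) = Pow(Add(-1, Pow(Add(-5, Add(-4, Mul(-1, Pow(Add(6, -54), Rational(1, 2))))), Rational(1, 2))), 2) = Pow(Add(-1, Pow(Add(-5, Add(-4, Mul(-1, Pow(-48, Rational(1, 2))))), Rational(1, 2))), 2) = Pow(Add(-1, Pow(Add(-5, Add(-4, Mul(-1, Mul(4, I, Pow(3, Rational(1, 2)))))), Rational(1, 2))), 2) = Pow(Add(-1, Pow(Add(-5, Add(-4, Mul(-4, I, Pow(3, Rational(1, 2))))), Rational(1, 2))), 2) = Pow(Add(-1, Pow(Add(-9, Mul(-4, I, Pow(3, Rational(1, 2)))), Rational(1, 2))), 2)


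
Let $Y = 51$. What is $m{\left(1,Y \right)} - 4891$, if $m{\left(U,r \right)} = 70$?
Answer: $-4821$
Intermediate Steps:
$m{\left(1,Y \right)} - 4891 = 70 - 4891 = -4821$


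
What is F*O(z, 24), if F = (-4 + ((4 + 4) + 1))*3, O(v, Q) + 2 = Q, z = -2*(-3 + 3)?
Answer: 330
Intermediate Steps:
z = 0 (z = -2*0 = 0)
O(v, Q) = -2 + Q
F = 15 (F = (-4 + (8 + 1))*3 = (-4 + 9)*3 = 5*3 = 15)
F*O(z, 24) = 15*(-2 + 24) = 15*22 = 330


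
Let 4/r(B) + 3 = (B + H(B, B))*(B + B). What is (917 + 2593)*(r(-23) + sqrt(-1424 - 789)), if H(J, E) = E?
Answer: 14040/2113 + 3510*I*sqrt(2213) ≈ 6.6446 + 1.6512e+5*I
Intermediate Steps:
r(B) = 4/(-3 + 4*B**2) (r(B) = 4/(-3 + (B + B)*(B + B)) = 4/(-3 + (2*B)*(2*B)) = 4/(-3 + 4*B**2))
(917 + 2593)*(r(-23) + sqrt(-1424 - 789)) = (917 + 2593)*(4/(-3 + 4*(-23)**2) + sqrt(-1424 - 789)) = 3510*(4/(-3 + 4*529) + sqrt(-2213)) = 3510*(4/(-3 + 2116) + I*sqrt(2213)) = 3510*(4/2113 + I*sqrt(2213)) = 14040/2113 + 3510*I*sqrt(2213)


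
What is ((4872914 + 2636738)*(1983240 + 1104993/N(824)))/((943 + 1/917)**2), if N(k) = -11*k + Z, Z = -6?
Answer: 3155090809421633780411/188394338517880 ≈ 1.6747e+7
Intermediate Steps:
N(k) = -6 - 11*k (N(k) = -11*k - 6 = -6 - 11*k)
((4872914 + 2636738)*(1983240 + 1104993/N(824)))/((943 + 1/917)**2) = ((4872914 + 2636738)*(1983240 + 1104993/(-6 - 11*824)))/((943 + 1/917)**2) = (7509652*(1983240 + 1104993/(-6 - 9064)))/((943 + 1/917)**2) = (7509652*(1983240 + 1104993/(-9070)))/((864732/917)**2) = (7509652*(1983240 + 1104993*(-1/9070)))/(747761431824/840889) = (7509652*(1983240 - 1104993/9070))*(840889/747761431824) = (7509652*(17986881807/9070))*(840889/747761431824) = (67537611467850582/4535)*(840889/747761431824) = 3155090809421633780411/188394338517880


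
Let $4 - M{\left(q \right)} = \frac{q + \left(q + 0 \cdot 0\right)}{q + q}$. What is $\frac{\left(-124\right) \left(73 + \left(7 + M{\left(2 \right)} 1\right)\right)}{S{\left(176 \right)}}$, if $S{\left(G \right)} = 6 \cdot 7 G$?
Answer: $- \frac{2573}{1848} \approx -1.3923$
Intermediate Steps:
$S{\left(G \right)} = 42 G$
$M{\left(q \right)} = 3$ ($M{\left(q \right)} = 4 - \frac{q + \left(q + 0 \cdot 0\right)}{q + q} = 4 - \frac{q + \left(q + 0\right)}{2 q} = 4 - \left(q + q\right) \frac{1}{2 q} = 4 - 2 q \frac{1}{2 q} = 4 - 1 = 3$)
$\frac{\left(-124\right) \left(73 + \left(7 + M{\left(2 \right)} 1\right)\right)}{S{\left(176 \right)}} = \frac{\left(-124\right) \left(73 + \left(7 + 3 \cdot 1\right)\right)}{42 \cdot 176} = \frac{\left(-124\right) \left(73 + \left(7 + 3\right)\right)}{7392} = - 124 \left(73 + 10\right) \frac{1}{7392} = \left(-124\right) 83 \cdot \frac{1}{7392} = \left(-10292\right) \frac{1}{7392} = - \frac{2573}{1848}$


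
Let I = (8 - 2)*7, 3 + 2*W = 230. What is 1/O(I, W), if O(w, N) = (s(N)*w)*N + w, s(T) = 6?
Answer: 1/28644 ≈ 3.4911e-5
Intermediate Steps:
W = 227/2 (W = -3/2 + (1/2)*230 = -3/2 + 115 = 227/2 ≈ 113.50)
I = 42 (I = 6*7 = 42)
O(w, N) = w + 6*N*w (O(w, N) = (6*w)*N + w = 6*N*w + w = w + 6*N*w)
1/O(I, W) = 1/(42*(1 + 6*(227/2))) = 1/(42*(1 + 681)) = 1/(42*682) = 1/28644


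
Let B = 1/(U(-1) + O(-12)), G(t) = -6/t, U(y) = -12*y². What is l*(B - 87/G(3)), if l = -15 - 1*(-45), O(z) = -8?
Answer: 2607/2 ≈ 1303.5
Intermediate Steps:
l = 30 (l = -15 + 45 = 30)
B = -1/20 (B = 1/(-12*(-1)² - 8) = 1/(-12*1 - 8) = 1/(-12 - 8) = 1/(-20) = -1/20 ≈ -0.050000)
l*(B - 87/G(3)) = 30*(-1/20 - 87/((-6/3))) = 30*(-1/20 - 87/((-6*⅓))) = 30*(-1/20 - 87/(-2)) = 30*(-1/20 - 87*(-½)) = 30*(-1/20 + 87/2) = 30*(869/20) = 2607/2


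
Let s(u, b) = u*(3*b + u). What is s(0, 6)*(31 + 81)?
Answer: 0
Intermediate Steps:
s(u, b) = u*(u + 3*b)
s(0, 6)*(31 + 81) = (0*(0 + 3*6))*(31 + 81) = (0*(0 + 18))*112 = (0*18)*112 = 0*112 = 0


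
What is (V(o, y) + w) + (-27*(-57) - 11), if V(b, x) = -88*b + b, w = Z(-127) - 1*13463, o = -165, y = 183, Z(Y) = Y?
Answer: 2293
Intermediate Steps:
w = -13590 (w = -127 - 1*13463 = -127 - 13463 = -13590)
V(b, x) = -87*b
(V(o, y) + w) + (-27*(-57) - 11) = (-87*(-165) - 13590) + (-27*(-57) - 11) = (14355 - 13590) + (1539 - 11) = 765 + 1528 = 2293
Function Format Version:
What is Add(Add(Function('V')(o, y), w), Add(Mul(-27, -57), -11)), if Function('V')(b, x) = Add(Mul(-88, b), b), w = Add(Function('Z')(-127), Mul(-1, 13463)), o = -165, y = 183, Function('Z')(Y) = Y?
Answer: 2293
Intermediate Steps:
w = -13590 (w = Add(-127, Mul(-1, 13463)) = Add(-127, -13463) = -13590)
Function('V')(b, x) = Mul(-87, b)
Add(Add(Function('V')(o, y), w), Add(Mul(-27, -57), -11)) = Add(Add(Mul(-87, -165), -13590), Add(Mul(-27, -57), -11)) = Add(Add(14355, -13590), Add(1539, -11)) = Add(765, 1528) = 2293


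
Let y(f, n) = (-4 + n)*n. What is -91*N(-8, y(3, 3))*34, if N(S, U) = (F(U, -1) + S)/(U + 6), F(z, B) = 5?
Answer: 3094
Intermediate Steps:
y(f, n) = n*(-4 + n)
N(S, U) = (5 + S)/(6 + U) (N(S, U) = (5 + S)/(U + 6) = (5 + S)/(6 + U))
-91*N(-8, y(3, 3))*34 = -91*(5 - 8)/(6 + 3*(-4 + 3))*34 = -91*(-3)/(6 + 3*(-1))*34 = -91*(-3)/(6 - 3)*34 = -91*(-3)/3*34 = -91*(-1)*34 = 91*34 = 3094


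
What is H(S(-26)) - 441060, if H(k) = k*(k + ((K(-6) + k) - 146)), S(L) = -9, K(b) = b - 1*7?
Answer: -439467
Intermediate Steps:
K(b) = -7 + b (K(b) = b - 7 = -7 + b)
H(k) = k*(-159 + 2*k) (H(k) = k*(k + (((-7 - 6) + k) - 146)) = k*(k + ((-13 + k) - 146)) = k*(k + (-159 + k)) = k*(-159 + 2*k))
H(S(-26)) - 441060 = -9*(-159 + 2*(-9)) - 441060 = -9*(-159 - 18) - 441060 = -9*(-177) - 441060 = 1593 - 441060 = -439467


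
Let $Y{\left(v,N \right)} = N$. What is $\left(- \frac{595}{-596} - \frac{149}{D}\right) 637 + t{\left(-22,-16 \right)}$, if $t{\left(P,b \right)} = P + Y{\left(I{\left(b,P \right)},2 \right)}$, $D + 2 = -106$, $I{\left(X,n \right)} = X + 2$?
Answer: $\frac{12026801}{8046} \approx 1494.8$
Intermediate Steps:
$I{\left(X,n \right)} = 2 + X$
$D = -108$ ($D = -2 - 106 = -108$)
$t{\left(P,b \right)} = 2 + P$ ($t{\left(P,b \right)} = P + 2 = 2 + P$)
$\left(- \frac{595}{-596} - \frac{149}{D}\right) 637 + t{\left(-22,-16 \right)} = \left(- \frac{595}{-596} - \frac{149}{-108}\right) 637 + \left(2 - 22\right) = \left(\left(-595\right) \left(- \frac{1}{596}\right) - - \frac{149}{108}\right) 637 - 20 = \left(\frac{595}{596} + \frac{149}{108}\right) 637 - 20 = \frac{19133}{8046} \cdot 637 - 20 = \frac{12187721}{8046} - 20 = \frac{12026801}{8046}$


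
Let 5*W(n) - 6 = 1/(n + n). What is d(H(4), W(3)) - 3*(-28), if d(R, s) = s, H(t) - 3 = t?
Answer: 2557/30 ≈ 85.233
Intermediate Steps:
W(n) = 6/5 + 1/(10*n) (W(n) = 6/5 + 1/(5*(n + n)) = 6/5 + 1/(5*((2*n))) = 6/5 + (1/(2*n))/5 = 6/5 + 1/(10*n))
H(t) = 3 + t
d(H(4), W(3)) - 3*(-28) = (⅒)*(1 + 12*3)/3 - 3*(-28) = (⅒)*(⅓)*(1 + 36) + 84 = (⅒)*(⅓)*37 + 84 = 37/30 + 84 = 2557/30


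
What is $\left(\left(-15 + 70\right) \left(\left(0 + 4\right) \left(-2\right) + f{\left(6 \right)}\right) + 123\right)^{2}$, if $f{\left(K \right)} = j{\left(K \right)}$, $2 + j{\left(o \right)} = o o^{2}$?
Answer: $131171209$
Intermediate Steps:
$j{\left(o \right)} = -2 + o^{3}$ ($j{\left(o \right)} = -2 + o o^{2} = -2 + o^{3}$)
$f{\left(K \right)} = -2 + K^{3}$
$\left(\left(-15 + 70\right) \left(\left(0 + 4\right) \left(-2\right) + f{\left(6 \right)}\right) + 123\right)^{2} = \left(\left(-15 + 70\right) \left(\left(0 + 4\right) \left(-2\right) - \left(2 - 6^{3}\right)\right) + 123\right)^{2} = \left(55 \left(4 \left(-2\right) + \left(-2 + 216\right)\right) + 123\right)^{2} = \left(55 \left(-8 + 214\right) + 123\right)^{2} = \left(55 \cdot 206 + 123\right)^{2} = \left(11330 + 123\right)^{2} = 11453^{2} = 131171209$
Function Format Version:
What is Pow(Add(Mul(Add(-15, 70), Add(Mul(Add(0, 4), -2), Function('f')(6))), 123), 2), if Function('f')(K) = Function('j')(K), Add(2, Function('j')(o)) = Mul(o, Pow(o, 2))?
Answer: 131171209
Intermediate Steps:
Function('j')(o) = Add(-2, Pow(o, 3)) (Function('j')(o) = Add(-2, Mul(o, Pow(o, 2))) = Add(-2, Pow(o, 3)))
Function('f')(K) = Add(-2, Pow(K, 3))
Pow(Add(Mul(Add(-15, 70), Add(Mul(Add(0, 4), -2), Function('f')(6))), 123), 2) = Pow(Add(Mul(Add(-15, 70), Add(Mul(Add(0, 4), -2), Add(-2, Pow(6, 3)))), 123), 2) = Pow(Add(Mul(55, Add(Mul(4, -2), Add(-2, 216))), 123), 2) = Pow(Add(Mul(55, Add(-8, 214)), 123), 2) = Pow(Add(Mul(55, 206), 123), 2) = Pow(Add(11330, 123), 2) = Pow(11453, 2) = 131171209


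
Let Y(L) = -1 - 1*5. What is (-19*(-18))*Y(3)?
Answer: -2052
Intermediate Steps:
Y(L) = -6 (Y(L) = -1 - 5 = -6)
(-19*(-18))*Y(3) = -19*(-18)*(-6) = 342*(-6) = -2052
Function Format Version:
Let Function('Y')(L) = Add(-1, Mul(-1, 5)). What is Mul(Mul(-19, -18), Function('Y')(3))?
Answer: -2052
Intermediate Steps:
Function('Y')(L) = -6 (Function('Y')(L) = Add(-1, -5) = -6)
Mul(Mul(-19, -18), Function('Y')(3)) = Mul(Mul(-19, -18), -6) = Mul(342, -6) = -2052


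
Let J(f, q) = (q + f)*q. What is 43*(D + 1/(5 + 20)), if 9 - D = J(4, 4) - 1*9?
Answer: -15007/25 ≈ -600.28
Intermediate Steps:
J(f, q) = q*(f + q) (J(f, q) = (f + q)*q = q*(f + q))
D = -14 (D = 9 - (4*(4 + 4) - 1*9) = 9 - (4*8 - 9) = 9 - (32 - 9) = 9 - 1*23 = 9 - 23 = -14)
43*(D + 1/(5 + 20)) = 43*(-14 + 1/(5 + 20)) = 43*(-14 + 1/25) = 43*(-349/25) = -15007/25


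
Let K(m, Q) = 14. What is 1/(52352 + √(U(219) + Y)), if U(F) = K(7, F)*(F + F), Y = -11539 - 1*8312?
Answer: 52352/2740745623 - I*√13719/2740745623 ≈ 1.9101e-5 - 4.2736e-8*I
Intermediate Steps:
Y = -19851 (Y = -11539 - 8312 = -19851)
U(F) = 28*F (U(F) = 14*(F + F) = 14*(2*F) = 28*F)
1/(52352 + √(U(219) + Y)) = 1/(52352 + √(28*219 - 19851)) = 1/(52352 + √(6132 - 19851)) = 1/(52352 + √(-13719)) = 1/(52352 + I*√13719)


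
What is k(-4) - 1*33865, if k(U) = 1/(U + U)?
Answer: -270921/8 ≈ -33865.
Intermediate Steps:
k(U) = 1/(2*U)
k(-4) - 1*33865 = (½)/(-4) - 1*33865 = (½)*(-¼) - 33865 = -⅛ - 33865 = -270921/8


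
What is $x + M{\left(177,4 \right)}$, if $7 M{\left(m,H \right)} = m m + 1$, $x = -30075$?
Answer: $- \frac{179195}{7} \approx -25599.0$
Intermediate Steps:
$M{\left(m,H \right)} = \frac{1}{7} + \frac{m^{2}}{7}$ ($M{\left(m,H \right)} = \frac{m m + 1}{7} = \frac{m^{2} + 1}{7} = \frac{1 + m^{2}}{7} = \frac{1}{7} + \frac{m^{2}}{7}$)
$x + M{\left(177,4 \right)} = -30075 + \left(\frac{1}{7} + \frac{177^{2}}{7}\right) = -30075 + \left(\frac{1}{7} + \frac{1}{7} \cdot 31329\right) = -30075 + \left(\frac{1}{7} + \frac{31329}{7}\right) = -30075 + \frac{31330}{7} = - \frac{179195}{7}$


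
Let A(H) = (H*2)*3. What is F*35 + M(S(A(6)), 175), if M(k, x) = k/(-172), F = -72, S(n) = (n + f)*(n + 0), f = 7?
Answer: -2529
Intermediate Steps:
A(H) = 6*H (A(H) = (2*H)*3 = 6*H)
S(n) = n*(7 + n) (S(n) = (n + 7)*(n + 0) = (7 + n)*n = n*(7 + n))
M(k, x) = -k/172 (M(k, x) = k*(-1/172) = -k/172)
F*35 + M(S(A(6)), 175) = -72*35 - 6*6*(7 + 6*6)/172 = -2520 - 9*(7 + 36)/43 = -2520 - 9*43/43 = -2520 - 1/172*1548 = -2520 - 9 = -2529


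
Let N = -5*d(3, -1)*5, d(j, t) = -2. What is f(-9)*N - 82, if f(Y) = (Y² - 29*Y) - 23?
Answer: 15868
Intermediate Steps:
N = 50 (N = -5*(-2)*5 = 10*5 = 50)
f(Y) = -23 + Y² - 29*Y
f(-9)*N - 82 = (-23 + (-9)² - 29*(-9))*50 - 82 = (-23 + 81 + 261)*50 - 82 = 319*50 - 82 = 15950 - 82 = 15868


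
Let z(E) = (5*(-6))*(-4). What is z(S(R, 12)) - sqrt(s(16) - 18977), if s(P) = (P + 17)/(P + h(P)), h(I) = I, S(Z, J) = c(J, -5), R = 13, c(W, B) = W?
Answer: 120 - I*sqrt(1214462)/8 ≈ 120.0 - 137.75*I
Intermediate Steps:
S(Z, J) = J
s(P) = (17 + P)/(2*P) (s(P) = (P + 17)/(P + P) = (17 + P)/((2*P)) = (17 + P)*(1/(2*P)) = (17 + P)/(2*P))
z(E) = 120 (z(E) = -30*(-4) = 120)
z(S(R, 12)) - sqrt(s(16) - 18977) = 120 - sqrt((1/2)*(17 + 16)/16 - 18977) = 120 - sqrt((1/2)*(1/16)*33 - 18977) = 120 - sqrt(33/32 - 18977) = 120 - sqrt(-607231/32) = 120 - I*sqrt(1214462)/8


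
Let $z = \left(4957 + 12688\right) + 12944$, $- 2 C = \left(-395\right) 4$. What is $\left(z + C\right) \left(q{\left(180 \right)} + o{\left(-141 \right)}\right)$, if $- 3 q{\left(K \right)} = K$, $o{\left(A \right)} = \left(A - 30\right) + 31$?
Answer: $-6275800$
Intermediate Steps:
$o{\left(A \right)} = 1 + A$ ($o{\left(A \right)} = \left(-30 + A\right) + 31 = 1 + A$)
$q{\left(K \right)} = - \frac{K}{3}$
$C = 790$ ($C = - \frac{\left(-395\right) 4}{2} = \left(- \frac{1}{2}\right) \left(-1580\right) = 790$)
$z = 30589$ ($z = 17645 + 12944 = 30589$)
$\left(z + C\right) \left(q{\left(180 \right)} + o{\left(-141 \right)}\right) = \left(30589 + 790\right) \left(\left(- \frac{1}{3}\right) 180 + \left(1 - 141\right)\right) = 31379 \left(-60 - 140\right) = 31379 \left(-200\right) = -6275800$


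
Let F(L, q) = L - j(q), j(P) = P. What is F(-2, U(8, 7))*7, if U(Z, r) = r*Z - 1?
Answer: -399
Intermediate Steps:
U(Z, r) = -1 + Z*r (U(Z, r) = Z*r - 1 = -1 + Z*r)
F(L, q) = L - q
F(-2, U(8, 7))*7 = (-2 - (-1 + 8*7))*7 = (-2 - (-1 + 56))*7 = (-2 - 1*55)*7 = (-2 - 55)*7 = -57*7 = -399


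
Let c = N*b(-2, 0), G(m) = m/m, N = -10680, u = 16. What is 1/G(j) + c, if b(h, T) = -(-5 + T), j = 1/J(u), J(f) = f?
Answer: -53399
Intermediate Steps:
j = 1/16 ≈ 0.062500
b(h, T) = 5 - T
G(m) = 1
c = -53400 (c = -10680*(5 - 1*0) = -10680*(5 + 0) = -10680*5 = -53400)
1/G(j) + c = 1/1 - 53400 = 1 - 53400 = -53399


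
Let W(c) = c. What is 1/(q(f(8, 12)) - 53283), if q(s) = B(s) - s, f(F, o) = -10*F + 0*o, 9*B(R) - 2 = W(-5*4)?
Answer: -1/53205 ≈ -1.8795e-5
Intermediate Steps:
B(R) = -2 (B(R) = 2/9 + (-5*4)/9 = 2/9 + (⅑)*(-20) = 2/9 - 20/9 = -2)
f(F, o) = -10*F (f(F, o) = -10*F + 0 = -10*F)
q(s) = -2 - s
1/(q(f(8, 12)) - 53283) = 1/((-2 - (-10)*8) - 53283) = 1/((-2 - 1*(-80)) - 53283) = 1/((-2 + 80) - 53283) = 1/(78 - 53283) = 1/(-53205) = -1/53205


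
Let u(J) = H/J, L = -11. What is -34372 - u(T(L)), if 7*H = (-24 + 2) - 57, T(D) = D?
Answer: -2646723/77 ≈ -34373.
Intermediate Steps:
H = -79/7 (H = ((-24 + 2) - 57)/7 = (-22 - 57)/7 = (1/7)*(-79) = -79/7 ≈ -11.286)
u(J) = -79/(7*J)
-34372 - u(T(L)) = -34372 - (-79)/(7*(-11)) = -34372 - (-79)*(-1)/(7*11) = -34372 - 1*79/77 = -34372 - 79/77 = -2646723/77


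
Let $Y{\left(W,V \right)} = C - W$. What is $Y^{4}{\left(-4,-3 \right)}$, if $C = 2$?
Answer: $1296$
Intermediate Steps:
$Y{\left(W,V \right)} = 2 - W$
$Y^{4}{\left(-4,-3 \right)} = \left(2 - -4\right)^{4} = \left(2 + 4\right)^{4} = 6^{4} = 1296$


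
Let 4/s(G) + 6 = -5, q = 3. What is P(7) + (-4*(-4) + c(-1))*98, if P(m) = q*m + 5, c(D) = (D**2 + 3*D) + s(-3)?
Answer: 14986/11 ≈ 1362.4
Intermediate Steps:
s(G) = -4/11 (s(G) = 4/(-6 - 5) = 4/(-11) = 4*(-1/11) = -4/11)
c(D) = -4/11 + D**2 + 3*D (c(D) = (D**2 + 3*D) - 4/11 = -4/11 + D**2 + 3*D)
P(m) = 5 + 3*m (P(m) = 3*m + 5 = 5 + 3*m)
P(7) + (-4*(-4) + c(-1))*98 = (5 + 3*7) + (-4*(-4) + (-4/11 + (-1)**2 + 3*(-1)))*98 = (5 + 21) + (16 + (-4/11 + 1 - 3))*98 = 26 + (16 - 26/11)*98 = 26 + (150/11)*98 = 26 + 14700/11 = 14986/11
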